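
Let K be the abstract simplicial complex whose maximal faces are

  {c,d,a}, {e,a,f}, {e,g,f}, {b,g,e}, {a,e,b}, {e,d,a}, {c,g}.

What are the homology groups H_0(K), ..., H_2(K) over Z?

H_0 = Z,  H_1 = Z,  H_2 = 0.

Fix the vertex order a < b < c < d < e < f < g and write every simplex with vertices in increasing order. Then dim K = 2 and the simplices of K are:

  0-simplices (7): a, b, c, d, e, f, g
  1-simplices (13): ab, ac, ad, ae, af, be, bg, cd, cg, de, ef, eg, fg
  2-simplices (6): abe, acd, ade, aef, beg, efg

Hence C_0 ≅ Z^7, C_1 ≅ Z^13, C_2 ≅ Z^6.

The boundary map ∂_1: C_1 → C_0 maps an edge to its endpoints' difference, ∂[p,q] = q − p.
As a 7×13 matrix over Z this has rank 6, with invariant factors (1,1,1,1,1,1).

Boundary ∂_2: C_2 → C_1 sends each 2-simplex [p,q,r] to [q,r] − [p,r] + [p,q]. For instance
  ∂efg = fg − eg + ef,
  ∂abe = be − ae + ab.
As a 13×6 matrix over Z this has rank 6, with invariant factors (1,1,1,1,1,1).

Reading off H_k = ker ∂_k / im ∂_{k+1}:

  H_0: rank C_0 − rank ∂_1 = 7 − 6 = 1, and the invariant factors of ∂_1 are all 1, so H_0 ≅ Z.
  H_1: rank ker ∂_1 − rank ∂_2 = (13 − 6) − 6 = 1, and the invariant factors of ∂_2 are all 1, so H_1 ≅ Z.
  H_2: rank ker ∂_2 − rank ∂_3 = (6 − 6) − 0 = 0, and there is no ∂_3, so H_2 ≅ 0.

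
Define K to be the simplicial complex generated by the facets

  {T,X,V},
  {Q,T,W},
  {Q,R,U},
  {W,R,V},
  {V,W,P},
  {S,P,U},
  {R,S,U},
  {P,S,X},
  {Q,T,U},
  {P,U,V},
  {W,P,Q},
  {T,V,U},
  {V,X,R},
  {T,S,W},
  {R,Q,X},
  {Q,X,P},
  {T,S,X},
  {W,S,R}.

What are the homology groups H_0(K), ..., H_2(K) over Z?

H_0 ≅ Z,  H_1 ≅ Z^2,  H_2 ≅ Z.

Order the vertices as P < Q < R < S < T < U < V < W < X. Listing each simplex with vertices in this order, K has dimension 2 with simplices:

  0-simplices (9): P, Q, R, S, T, U, V, W, X
  1-simplices (27): PQ, PS, PU, PV, PW, PX, QR, QT, QU, QW, QX, RS, RU, RV, RW, RX, ST, SU, SW, SX, TU, TV, TW, TX, UV, VW, VX
  2-simplices (18): PQW, PQX, PSU, PSX, PUV, PVW, QRU, QRX, QTU, QTW, RSU, RSW, RVW, RVX, STW, STX, TUV, TVX

so the chain groups are C_0 ≅ Z^9, C_1 ≅ Z^27, C_2 ≅ Z^18.

The boundary map ∂_1: C_1 → C_0 maps an edge to its endpoints' difference, ∂[p,q] = q − p. For instance
  ∂PX = X − P.
The 9×27 boundary matrix has rank 8 and Smith normal form diag(1,1,1,1,1,1,1,1).

Boundary ∂_2: C_2 → C_1 maps a triangle to the signed sum of its edges. For instance
  ∂TVX = VX − TX + TV,
  ∂PUV = UV − PV + PU.
The 27×18 boundary matrix has rank 17 and Smith normal form diag(1,1,1,1,1,1,1,1,1,1,1,1,1,1,1,1,1).

Now H_k = ker ∂_k / im ∂_{k+1}, so:

  H_0: rank C_0 − rank ∂_1 = 9 − 8 = 1, and the invariant factors of ∂_1 are all 1, so H_0 = Z.
  H_1: rank ker ∂_1 − rank ∂_2 = (27 − 8) − 17 = 2, and the invariant factors of ∂_2 are all 1, so H_1 = Z^2.
  H_2: rank ker ∂_2 − rank ∂_3 = (18 − 17) − 0 = 1, and there is no ∂_3, so H_2 = Z.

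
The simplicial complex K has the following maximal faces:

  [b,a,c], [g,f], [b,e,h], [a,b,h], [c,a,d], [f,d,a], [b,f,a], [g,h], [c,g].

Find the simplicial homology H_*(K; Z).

H_0 ≅ Z,  H_1 ≅ Z^2,  H_2 = 0.

K has 8 vertices, 15 edges, 6 triangles.
rank ∂_0 = 0, rank ∂_1 = 7 ⇒ b_0 = 8 − 0 − 7 = 1; all invariant factors of ∂_1 are 1 so no torsion. So H_0 ≅ Z.
rank ∂_1 = 7, rank ∂_2 = 6 ⇒ b_1 = 15 − 7 − 6 = 2; all invariant factors of ∂_2 are 1 so no torsion. So H_1 ≅ Z^2.
rank ∂_2 = 6, rank ∂_3 = 0 ⇒ b_2 = 6 − 6 − 0 = 0. So H_2 ≅ 0.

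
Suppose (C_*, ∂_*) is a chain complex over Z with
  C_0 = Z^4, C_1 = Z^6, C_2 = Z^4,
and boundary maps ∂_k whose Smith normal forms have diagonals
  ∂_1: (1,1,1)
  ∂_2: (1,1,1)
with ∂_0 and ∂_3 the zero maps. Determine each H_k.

H_0 ≅ Z,  H_1 = 0,  H_2 ≅ Z.

H_0: b_0 = 4 − 0 − 3 = 1; torsion from ∂_1 factors > 1: none. So H_0 ≅ Z.
H_1: b_1 = 6 − 3 − 3 = 0; torsion from ∂_2 factors > 1: none. So H_1 ≅ 0.
H_2: b_2 = 4 − 3 − 0 = 1; torsion from ∂_3 factors > 1: none. So H_2 ≅ Z.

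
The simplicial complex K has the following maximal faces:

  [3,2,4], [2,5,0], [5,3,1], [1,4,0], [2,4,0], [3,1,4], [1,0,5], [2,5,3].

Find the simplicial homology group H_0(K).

Order the vertices as 0 < 1 < 2 < 3 < 4 < 5. Listing each simplex with vertices in this order, K has dimension 2 with simplices:

  0-simplices (6): [0], [1], [2], [3], [4], [5]
  1-simplices (12): [0,1], [0,2], [0,4], [0,5], [1,3], [1,4], [1,5], [2,3], [2,4], [2,5], [3,4], [3,5]
  2-simplices (8): [0,1,4], [0,1,5], [0,2,4], [0,2,5], [1,3,4], [1,3,5], [2,3,4], [2,3,5]

Hence C_0 ≅ Z^6, C_1 ≅ Z^12, C_2 ≅ Z^8.

Boundary ∂_1: C_1 → C_0 is given by ∂[p,q] = [q] − [p].
As a 6×12 matrix over Z this has rank 5, with invariant factors (1,1,1,1,1).

∂_2: C_2 → C_1 sends each 2-simplex [p,q,r] to [q,r] − [p,r] + [p,q]. For instance
  ∂[0,2,5] = [2,5] − [0,5] + [0,2],
  ∂[0,1,5] = [1,5] − [0,5] + [0,1].
The resulting 12×8 matrix has rank 7, and its Smith normal form has invariant factors (1,1,1,1,1,1,1).

From H_k ≅ ker(∂_k) / im(∂_{k+1}) we obtain:

  H_0: rank C_0 − rank ∂_1 = 6 − 5 = 1, and the invariant factors of ∂_1 are all 1, so H_0 ≅ Z.

H_0 = Z.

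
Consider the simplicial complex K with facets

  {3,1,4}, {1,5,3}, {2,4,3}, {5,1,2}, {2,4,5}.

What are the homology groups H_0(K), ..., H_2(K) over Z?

H_0 ≅ Z,  H_1 ≅ Z,  H_2 = 0.

Take the total order 1 < 2 < 3 < 4 < 5 on the vertex set. Then K (dimension 2) consists of the simplices:

  0-simplices (5): [1], [2], [3], [4], [5]
  1-simplices (10): [1,2], [1,3], [1,4], [1,5], [2,3], [2,4], [2,5], [3,4], [3,5], [4,5]
  2-simplices (5): [1,2,5], [1,3,4], [1,3,5], [2,3,4], [2,4,5]

giving chain groups C_0 ≅ Z^5, C_1 ≅ Z^10, C_2 ≅ Z^5.

Boundary ∂_1: C_1 → C_0 sends each edge [p,q] (with p < q) to q − p. For instance
  ∂[1,4] = [4] − [1].
As a 5×10 matrix over Z this has rank 4, with invariant factors (1,1,1,1).

Boundary ∂_2: C_2 → C_1 maps a triangle to the signed sum of its edges. For instance
  ∂[2,3,4] = [3,4] − [2,4] + [2,3],
  ∂[1,3,4] = [3,4] − [1,4] + [1,3].
The 10×5 boundary matrix has rank 5 and Smith normal form diag(1,1,1,1,1).

Now H_k = ker ∂_k / im ∂_{k+1}, so:

  H_0: rank C_0 − rank ∂_1 = 5 − 4 = 1, and the invariant factors of ∂_1 are all 1, so H_0 = Z.
  H_1: rank ker ∂_1 − rank ∂_2 = (10 − 4) − 5 = 1, and the invariant factors of ∂_2 are all 1, so H_1 = Z.
  H_2: rank ker ∂_2 − rank ∂_3 = (5 − 5) − 0 = 0, and there is no ∂_3, so H_2 = 0.

(K is a triangulation of the Möbius band.)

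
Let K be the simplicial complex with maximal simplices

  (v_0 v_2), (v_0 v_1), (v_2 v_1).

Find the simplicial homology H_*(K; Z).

H_0 ≅ Z,  H_1 ≅ Z.

Order the vertices as v_0 < v_1 < v_2. Listing each simplex with vertices in this order, K has dimension 1 with simplices:

  0-simplices (3): [v_0], [v_1], [v_2]
  1-simplices (3): [v_0,v_1], [v_0,v_2], [v_1,v_2]

Hence C_0 ≅ Z^3, C_1 ≅ Z^3.

Boundary ∂_1: C_1 → C_0 maps an edge to its endpoints' difference, ∂[p,q] = q − p.
The resulting 3×3 matrix has rank 2, and its Smith normal form has invariant factors (1,1).

Computing H_k = (kernel of ∂_k) / (image of ∂_{k+1}):

  H_0: rank C_0 − rank ∂_1 = 3 − 2 = 1, and the invariant factors of ∂_1 are all 1, so H_0 ≅ Z.
  H_1: rank ker ∂_1 − rank ∂_2 = (3 − 2) − 0 = 1, and there is no ∂_2, so H_1 ≅ Z.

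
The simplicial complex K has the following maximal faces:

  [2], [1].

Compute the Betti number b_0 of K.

b_0 = 2.

Fix the vertex order 1 < 2 and write every simplex with vertices in increasing order. Then dim K = 0 and the simplices of K are:

  0-simplices (2): [1], [2]

Hence C_0 ≅ Z^2.

From H_k ≅ ker(∂_k) / im(∂_{k+1}) we obtain:

  H_0: rank C_0 − rank ∂_1 = 2 − 0 = 2, and there is no ∂_1, so H_0 ≅ Z^2.

Hence the Betti numbers are b_0 = 2.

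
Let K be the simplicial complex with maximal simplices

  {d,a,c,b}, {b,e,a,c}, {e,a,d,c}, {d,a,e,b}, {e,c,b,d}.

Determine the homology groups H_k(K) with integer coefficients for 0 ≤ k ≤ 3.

Take the total order a < b < c < d < e on the vertex set. Then K (dimension 3) consists of the simplices:

  0-simplices (5): a, b, c, d, e
  1-simplices (10): ab, ac, ad, ae, bc, bd, be, cd, ce, de
  2-simplices (10): abc, abd, abe, acd, ace, ade, bcd, bce, bde, cde
  3-simplices (5): abcd, abce, abde, acde, bcde

giving chain groups C_0 ≅ Z^5, C_1 ≅ Z^10, C_2 ≅ Z^10, C_3 ≅ Z^5.

∂_1: C_1 → C_0 sends each edge [p,q] (with p < q) to q − p.
The 5×10 boundary matrix has rank 4 and Smith normal form diag(1,1,1,1).

The boundary map ∂_2: C_2 → C_1 maps a triangle to the signed sum of its edges. For instance
  ∂acd = cd − ad + ac,
  ∂abd = bd − ad + ab.
The 10×10 boundary matrix has rank 6 and Smith normal form diag(1,1,1,1,1,1).

Boundary ∂_3: C_3 → C_2 sends each 3-simplex σ to the alternating sum Σ_i (−1)^i (σ with its i-th vertex removed). For instance
  ∂abce = bce − ace + abe − abc,
  ∂abde = bde − ade + abe − abd.
The resulting 10×5 matrix has rank 4, and its Smith normal form has invariant factors (1,1,1,1).

Reading off H_k = ker ∂_k / im ∂_{k+1}:

  H_0: rank C_0 − rank ∂_1 = 5 − 4 = 1, and the invariant factors of ∂_1 are all 1, so H_0 ≅ Z.
  H_1: rank ker ∂_1 − rank ∂_2 = (10 − 4) − 6 = 0, and the invariant factors of ∂_2 are all 1, so H_1 ≅ 0.
  H_2: rank ker ∂_2 − rank ∂_3 = (10 − 6) − 4 = 0, and the invariant factors of ∂_3 are all 1, so H_2 ≅ 0.
  H_3: rank ker ∂_3 − rank ∂_4 = (5 − 4) − 0 = 1, and there is no ∂_4, so H_3 ≅ Z.

H_0 = Z,  H_1 = 0,  H_2 = 0,  H_3 = Z.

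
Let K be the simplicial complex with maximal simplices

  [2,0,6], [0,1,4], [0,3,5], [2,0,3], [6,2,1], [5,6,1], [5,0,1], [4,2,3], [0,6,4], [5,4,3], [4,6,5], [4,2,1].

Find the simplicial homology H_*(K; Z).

H_0 = Z,  H_1 = Z/2Z,  H_2 = 0.

Fix the vertex order 0 < 1 < 2 < 3 < 4 < 5 < 6 and write every simplex with vertices in increasing order. Then dim K = 2 and the simplices of K are:

  0-simplices (7): [0], [1], [2], [3], [4], [5], [6]
  1-simplices (18): [0,1], [0,2], [0,3], [0,4], [0,5], [0,6], [1,2], [1,4], [1,5], [1,6], [2,3], [2,4], [2,6], [3,4], [3,5], [4,5], [4,6], [5,6]
  2-simplices (12): [0,1,4], [0,1,5], [0,2,3], [0,2,6], [0,3,5], [0,4,6], [1,2,4], [1,2,6], [1,5,6], [2,3,4], [3,4,5], [4,5,6]

so the chain groups are C_0 ≅ Z^7, C_1 ≅ Z^18, C_2 ≅ Z^12.

Boundary ∂_1: C_1 → C_0 sends each edge [p,q] (with p < q) to q − p. For instance
  ∂[1,4] = [4] − [1].
The 7×18 boundary matrix has rank 6 and Smith normal form diag(1,1,1,1,1,1).

The boundary map ∂_2: C_2 → C_1 acts by ∂[p,q,r] = [q,r] − [p,r] + [p,q]. For instance
  ∂[2,3,4] = [3,4] − [2,4] + [2,3],
  ∂[4,5,6] = [5,6] − [4,6] + [4,5].
This gives a 18×12 integer matrix of rank 12; reducing to Smith normal form yields diagonal entries (1,1,1,1,1,1,1,1,1,1,1,2).

Computing H_k = (kernel of ∂_k) / (image of ∂_{k+1}):

  H_0: rank C_0 − rank ∂_1 = 7 − 6 = 1, and the invariant factors of ∂_1 are all 1, so H_0 = Z.
  H_1: rank ker ∂_1 − rank ∂_2 = (18 − 6) − 12 = 0, and ∂_2 has invariant factor 2 > 1, so H_1 = Z/2Z.
  H_2: rank ker ∂_2 − rank ∂_3 = (12 − 12) − 0 = 0, and there is no ∂_3, so H_2 = 0.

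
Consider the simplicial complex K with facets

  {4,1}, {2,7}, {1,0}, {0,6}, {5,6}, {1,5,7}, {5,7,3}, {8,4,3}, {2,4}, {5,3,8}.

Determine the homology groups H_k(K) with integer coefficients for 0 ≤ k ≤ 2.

H_0 = Z,  H_1 = Z^3,  H_2 = 0.

Fix the vertex order 0 < 1 < 2 < 3 < 4 < 5 < 6 < 7 < 8 and write every simplex with vertices in increasing order. Then dim K = 2 and the simplices of K are:

  0-simplices (9): [0], [1], [2], [3], [4], [5], [6], [7], [8]
  1-simplices (15): [0,1], [0,6], [1,4], [1,5], [1,7], [2,4], [2,7], [3,4], [3,5], [3,7], [3,8], [4,8], [5,6], [5,7], [5,8]
  2-simplices (4): [1,5,7], [3,4,8], [3,5,7], [3,5,8]

so the chain groups are C_0 ≅ Z^9, C_1 ≅ Z^15, C_2 ≅ Z^4.

∂_1: C_1 → C_0 is given by ∂[p,q] = [q] − [p]. For instance
  ∂[1,5] = [5] − [1].
The 9×15 boundary matrix has rank 8 and Smith normal form diag(1,1,1,1,1,1,1,1).

∂_2: C_2 → C_1 acts by ∂[p,q,r] = [q,r] − [p,r] + [p,q]. For instance
  ∂[3,4,8] = [4,8] − [3,8] + [3,4],
  ∂[1,5,7] = [5,7] − [1,7] + [1,5].
The resulting 15×4 matrix has rank 4, and its Smith normal form has invariant factors (1,1,1,1).

Computing H_k = (kernel of ∂_k) / (image of ∂_{k+1}):

  H_0: rank C_0 − rank ∂_1 = 9 − 8 = 1, and the invariant factors of ∂_1 are all 1, so H_0 ≅ Z.
  H_1: rank ker ∂_1 − rank ∂_2 = (15 − 8) − 4 = 3, and the invariant factors of ∂_2 are all 1, so H_1 ≅ Z^3.
  H_2: rank ker ∂_2 − rank ∂_3 = (4 − 4) − 0 = 0, and there is no ∂_3, so H_2 ≅ 0.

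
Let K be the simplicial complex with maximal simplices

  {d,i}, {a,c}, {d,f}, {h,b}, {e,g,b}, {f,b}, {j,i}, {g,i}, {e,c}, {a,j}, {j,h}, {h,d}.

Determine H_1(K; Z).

Order the vertices as a < b < c < d < e < f < g < h < i < j. Listing each simplex with vertices in this order, K has dimension 2 with simplices:

  0-simplices (10): a, b, c, d, e, f, g, h, i, j
  1-simplices (14): ac, aj, be, bf, bg, bh, ce, df, dh, di, eg, gi, hj, ij
  2-simplices (1): beg

so the chain groups are C_0 ≅ Z^10, C_1 ≅ Z^14, C_2 ≅ Z^1.

The boundary map ∂_1: C_1 → C_0 sends each edge [p,q] (with p < q) to q − p. For instance
  ∂aj = j − a.
As a 10×14 matrix over Z this has rank 9, with invariant factors (1,1,1,1,1,1,1,1,1).

The boundary map ∂_2: C_2 → C_1 acts by ∂[p,q,r] = [q,r] − [p,r] + [p,q]. For instance
  ∂beg = eg − bg + be.
The resulting 14×1 matrix has rank 1, and its Smith normal form has invariant factors (1).

Now H_k = ker ∂_k / im ∂_{k+1}, so:

  H_1: rank ker ∂_1 − rank ∂_2 = (14 − 9) − 1 = 4, and the invariant factors of ∂_2 are all 1, so H_1 = Z^4.

H_1 ≅ Z^4.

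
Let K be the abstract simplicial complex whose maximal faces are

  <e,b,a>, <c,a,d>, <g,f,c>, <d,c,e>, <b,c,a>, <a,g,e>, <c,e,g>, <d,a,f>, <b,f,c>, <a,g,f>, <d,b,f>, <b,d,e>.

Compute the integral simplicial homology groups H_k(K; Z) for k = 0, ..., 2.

H_0 ≅ Z,  H_1 ≅ Z/2,  H_2 = 0.

Order the vertices as a < b < c < d < e < f < g. Listing each simplex with vertices in this order, K has dimension 2 with simplices:

  0-simplices (7): a, b, c, d, e, f, g
  1-simplices (18): ab, ac, ad, ae, af, ag, bc, bd, be, bf, cd, ce, cf, cg, de, df, eg, fg
  2-simplices (12): abc, abe, acd, adf, aeg, afg, bcf, bde, bdf, cde, ceg, cfg

so the chain groups are C_0 ≅ Z^7, C_1 ≅ Z^18, C_2 ≅ Z^12.

The boundary map ∂_1: C_1 → C_0 sends each edge [p,q] (with p < q) to q − p. For instance
  ∂de = e − d.
This gives a 7×18 integer matrix of rank 6; reducing to Smith normal form yields diagonal entries (1,1,1,1,1,1).

Boundary ∂_2: C_2 → C_1 maps a triangle to the signed sum of its edges. For instance
  ∂abe = be − ae + ab,
  ∂abc = bc − ac + ab.
This gives a 18×12 integer matrix of rank 12; reducing to Smith normal form yields diagonal entries (1,1,1,1,1,1,1,1,1,1,1,2).

Computing H_k = (kernel of ∂_k) / (image of ∂_{k+1}):

  H_0: rank C_0 − rank ∂_1 = 7 − 6 = 1, and the invariant factors of ∂_1 are all 1, so H_0 ≅ Z.
  H_1: rank ker ∂_1 − rank ∂_2 = (18 − 6) − 12 = 0, and ∂_2 has invariant factor 2 > 1, so H_1 ≅ Z/2.
  H_2: rank ker ∂_2 − rank ∂_3 = (12 − 12) − 0 = 0, and there is no ∂_3, so H_2 ≅ 0.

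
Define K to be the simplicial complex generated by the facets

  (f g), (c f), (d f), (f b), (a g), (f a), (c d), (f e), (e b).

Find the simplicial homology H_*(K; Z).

K has 7 vertices, 9 edges.
rank ∂_0 = 0, rank ∂_1 = 6 ⇒ b_0 = 7 − 0 − 6 = 1; all invariant factors of ∂_1 are 1 so no torsion. So H_0 ≅ Z.
rank ∂_1 = 6, rank ∂_2 = 0 ⇒ b_1 = 9 − 6 − 0 = 3. So H_1 ≅ Z^3.

H_0 = Z,  H_1 = Z^3.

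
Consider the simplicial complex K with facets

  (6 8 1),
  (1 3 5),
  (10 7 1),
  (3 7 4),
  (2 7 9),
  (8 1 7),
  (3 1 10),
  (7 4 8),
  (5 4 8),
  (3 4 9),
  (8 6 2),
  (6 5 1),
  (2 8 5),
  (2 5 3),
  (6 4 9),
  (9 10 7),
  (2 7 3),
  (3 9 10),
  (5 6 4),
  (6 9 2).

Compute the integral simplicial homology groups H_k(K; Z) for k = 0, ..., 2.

Take the total order 1 < 2 < 3 < 4 < 5 < 6 < 7 < 8 < 9 < 10 on the vertex set. Then K (dimension 2) consists of the simplices:

  0-simplices (10): [1], [2], [3], [4], [5], [6], [7], [8], [9], [10]
  1-simplices (30): (30 of them)
  2-simplices (20): (20 of them)

so the chain groups are C_0 ≅ Z^10, C_1 ≅ Z^30, C_2 ≅ Z^20.

The boundary map ∂_1: C_1 → C_0 sends each edge [p,q] (with p < q) to q − p. For instance
  ∂[5,8] = [8] − [5].
This gives a 10×30 integer matrix of rank 9; reducing to Smith normal form yields diagonal entries (1,1,1,1,1,1,1,1,1).

Boundary ∂_2: C_2 → C_1 sends each 2-simplex [p,q,r] to [q,r] − [p,r] + [p,q]. For instance
  ∂[1,5,6] = [5,6] − [1,6] + [1,5],
  ∂[2,5,8] = [5,8] − [2,8] + [2,5].
As a 30×20 matrix over Z this has rank 20, with invariant factors (1,1,1,1,1,1,1,1,1,1,1,1,1,1,1,1,1,1,1,2).

Reading off H_k = ker ∂_k / im ∂_{k+1}:

  H_0: rank C_0 − rank ∂_1 = 10 − 9 = 1, and the invariant factors of ∂_1 are all 1, so H_0 = Z.
  H_1: rank ker ∂_1 − rank ∂_2 = (30 − 9) − 20 = 1, and ∂_2 has invariant factor 2 > 1, so H_1 = Z ⊕ Z/2Z.
  H_2: rank ker ∂_2 − rank ∂_3 = (20 − 20) − 0 = 0, and there is no ∂_3, so H_2 = 0.

(K is a triangulation of the Klein bottle.)

H_0 ≅ Z,  H_1 ≅ Z ⊕ Z/2Z,  H_2 = 0.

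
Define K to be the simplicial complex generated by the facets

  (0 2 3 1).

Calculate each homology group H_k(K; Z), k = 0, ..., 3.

Fix the vertex order 0 < 1 < 2 < 3 and write every simplex with vertices in increasing order. Then dim K = 3 and the simplices of K are:

  0-simplices (4): [0], [1], [2], [3]
  1-simplices (6): [0,1], [0,2], [0,3], [1,2], [1,3], [2,3]
  2-simplices (4): [0,1,2], [0,1,3], [0,2,3], [1,2,3]
  3-simplices (1): [0,1,2,3]

so the chain groups are C_0 ≅ Z^4, C_1 ≅ Z^6, C_2 ≅ Z^4, C_3 ≅ Z^1.

Boundary ∂_1: C_1 → C_0 is given by ∂[p,q] = [q] − [p].
This gives a 4×6 integer matrix of rank 3; reducing to Smith normal form yields diagonal entries (1,1,1).

Boundary ∂_2: C_2 → C_1 sends each 2-simplex [p,q,r] to [q,r] − [p,r] + [p,q]. For instance
  ∂[0,1,3] = [1,3] − [0,3] + [0,1],
  ∂[0,2,3] = [2,3] − [0,3] + [0,2].
The 6×4 boundary matrix has rank 3 and Smith normal form diag(1,1,1).

The boundary map ∂_3: C_3 → C_2 sends each 3-simplex σ to the alternating sum Σ_i (−1)^i (σ with its i-th vertex removed). For instance
  ∂[0,1,2,3] = [1,2,3] − [0,2,3] + [0,1,3] − [0,1,2].
The resulting 4×1 matrix has rank 1, and its Smith normal form has invariant factors (1).

Now H_k = ker ∂_k / im ∂_{k+1}, so:

  H_0: rank C_0 − rank ∂_1 = 4 − 3 = 1, and the invariant factors of ∂_1 are all 1, so H_0 ≅ Z.
  H_1: rank ker ∂_1 − rank ∂_2 = (6 − 3) − 3 = 0, and the invariant factors of ∂_2 are all 1, so H_1 ≅ 0.
  H_2: rank ker ∂_2 − rank ∂_3 = (4 − 3) − 1 = 0, and the invariant factors of ∂_3 are all 1, so H_2 ≅ 0.
  H_3: rank ker ∂_3 − rank ∂_4 = (1 − 1) − 0 = 0, and there is no ∂_4, so H_3 ≅ 0.

H_0 ≅ Z,  H_1 = 0,  H_2 = 0,  H_3 = 0.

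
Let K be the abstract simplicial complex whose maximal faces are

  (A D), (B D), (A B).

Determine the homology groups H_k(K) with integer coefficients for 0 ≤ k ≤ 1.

Take the total order A < B < D on the vertex set. Then K (dimension 1) consists of the simplices:

  0-simplices (3): A, B, D
  1-simplices (3): AB, AD, BD

Hence C_0 ≅ Z^3, C_1 ≅ Z^3.

Boundary ∂_1: C_1 → C_0 sends each edge [p,q] (with p < q) to q − p.
This gives a 3×3 integer matrix of rank 2; reducing to Smith normal form yields diagonal entries (1,1).

Now H_k = ker ∂_k / im ∂_{k+1}, so:

  H_0: rank C_0 − rank ∂_1 = 3 − 2 = 1, and the invariant factors of ∂_1 are all 1, so H_0 = Z.
  H_1: rank ker ∂_1 − rank ∂_2 = (3 − 2) − 0 = 1, and there is no ∂_2, so H_1 = Z.

H_0 = Z,  H_1 = Z.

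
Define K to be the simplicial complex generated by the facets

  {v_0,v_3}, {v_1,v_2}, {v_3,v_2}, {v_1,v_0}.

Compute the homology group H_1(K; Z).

H_1 ≅ Z.

Fix the vertex order v_0 < v_1 < v_2 < v_3 and write every simplex with vertices in increasing order. Then dim K = 1 and the simplices of K are:

  0-simplices (4): [v_0], [v_1], [v_2], [v_3]
  1-simplices (4): [v_0,v_1], [v_0,v_3], [v_1,v_2], [v_2,v_3]

giving chain groups C_0 ≅ Z^4, C_1 ≅ Z^4.

Boundary ∂_1: C_1 → C_0 sends each edge [p,q] (with p < q) to q − p.
The 4×4 boundary matrix has rank 3 and Smith normal form diag(1,1,1).

From H_k ≅ ker(∂_k) / im(∂_{k+1}) we obtain:

  H_1: rank ker ∂_1 − rank ∂_2 = (4 − 3) − 0 = 1, and there is no ∂_2, so H_1 = Z.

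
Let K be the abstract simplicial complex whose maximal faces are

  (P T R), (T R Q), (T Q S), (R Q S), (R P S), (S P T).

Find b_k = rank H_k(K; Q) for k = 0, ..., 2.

b_0 = 1, b_1 = 0, b_2 = 1.

Fix the vertex order P < Q < R < S < T and write every simplex with vertices in increasing order. Then dim K = 2 and the simplices of K are:

  0-simplices (5): P, Q, R, S, T
  1-simplices (9): PR, PS, PT, QR, QS, QT, RS, RT, ST
  2-simplices (6): PRS, PRT, PST, QRS, QRT, QST

giving chain groups C_0 ≅ Z^5, C_1 ≅ Z^9, C_2 ≅ Z^6.

Boundary ∂_1: C_1 → C_0 maps an edge to its endpoints' difference, ∂[p,q] = q − p. For instance
  ∂PT = T − P.
The resulting 5×9 matrix has rank 4, and its Smith normal form has invariant factors (1,1,1,1).

Boundary ∂_2: C_2 → C_1 acts by ∂[p,q,r] = [q,r] − [p,r] + [p,q]. For instance
  ∂PST = ST − PT + PS,
  ∂QRT = RT − QT + QR.
As a 9×6 matrix over Z this has rank 5, with invariant factors (1,1,1,1,1).

From H_k ≅ ker(∂_k) / im(∂_{k+1}) we obtain:

  H_0: rank C_0 − rank ∂_1 = 5 − 4 = 1, and the invariant factors of ∂_1 are all 1, so H_0 = Z.
  H_1: rank ker ∂_1 − rank ∂_2 = (9 − 4) − 5 = 0, and the invariant factors of ∂_2 are all 1, so H_1 = 0.
  H_2: rank ker ∂_2 − rank ∂_3 = (6 − 5) − 0 = 1, and there is no ∂_3, so H_2 = Z.

Hence the Betti numbers are b_0 = 1, b_1 = 0, b_2 = 1.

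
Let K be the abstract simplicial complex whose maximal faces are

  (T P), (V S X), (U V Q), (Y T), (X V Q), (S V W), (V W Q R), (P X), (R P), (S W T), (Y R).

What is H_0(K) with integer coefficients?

Fix the vertex order P < Q < R < S < T < U < V < W < X < Y and write every simplex with vertices in increasing order. Then dim K = 3 and the simplices of K are:

  0-simplices (10): P, Q, R, S, T, U, V, W, X, Y
  1-simplices (20): PR, PT, PX, QR, QU, QV, QW, QX, RV, RW, RY, ST, SV, SW, SX, TW, TY, UV, VW, VX
  2-simplices (9): QRV, QRW, QUV, QVW, QVX, RVW, STW, SVW, SVX
  3-simplices (1): QRVW

giving chain groups C_0 ≅ Z^10, C_1 ≅ Z^20, C_2 ≅ Z^9, C_3 ≅ Z^1.

∂_1: C_1 → C_0 maps an edge to its endpoints' difference, ∂[p,q] = q − p. For instance
  ∂QU = U − Q.
This gives a 10×20 integer matrix of rank 9; reducing to Smith normal form yields diagonal entries (1,1,1,1,1,1,1,1,1).

∂_2: C_2 → C_1 acts by ∂[p,q,r] = [q,r] − [p,r] + [p,q]. For instance
  ∂QRW = RW − QW + QR,
  ∂STW = TW − SW + ST.
The resulting 20×9 matrix has rank 8, and its Smith normal form has invariant factors (1,1,1,1,1,1,1,1).

The boundary map ∂_3: C_3 → C_2 sends each 3-simplex σ to the alternating sum Σ_i (−1)^i (σ with its i-th vertex removed). For instance
  ∂QRVW = RVW − QVW + QRW − QRV.
As a 9×1 matrix over Z this has rank 1, with invariant factors (1).

From H_k ≅ ker(∂_k) / im(∂_{k+1}) we obtain:

  H_0: rank C_0 − rank ∂_1 = 10 − 9 = 1, and the invariant factors of ∂_1 are all 1, so H_0 = Z.

H_0 = Z.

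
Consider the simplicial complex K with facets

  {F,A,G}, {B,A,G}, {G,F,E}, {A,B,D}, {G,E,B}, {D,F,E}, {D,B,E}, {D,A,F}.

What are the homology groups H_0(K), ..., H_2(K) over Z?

H_0 ≅ Z,  H_1 = 0,  H_2 ≅ Z.

We work with the vertex ordering A < B < D < E < F < G. The simplices of K, each written with vertices in increasing order, are:

  0-simplices (6): A, B, D, E, F, G
  1-simplices (12): AB, AD, AF, AG, BD, BE, BG, DE, DF, EF, EG, FG
  2-simplices (8): ABD, ABG, ADF, AFG, BDE, BEG, DEF, EFG

so the chain groups are C_0 ≅ Z^6, C_1 ≅ Z^12, C_2 ≅ Z^8.

The boundary map ∂_1: C_1 → C_0 sends each edge [p,q] (with p < q) to q − p.
As a 6×12 matrix over Z this has rank 5, with invariant factors (1,1,1,1,1).

The boundary map ∂_2: C_2 → C_1 sends each 2-simplex [p,q,r] to [q,r] − [p,r] + [p,q]. For instance
  ∂DEF = EF − DF + DE,
  ∂AFG = FG − AG + AF.
As a 12×8 matrix over Z this has rank 7, with invariant factors (1,1,1,1,1,1,1).

Now H_k = ker ∂_k / im ∂_{k+1}, so:

  H_0: rank C_0 − rank ∂_1 = 6 − 5 = 1, and the invariant factors of ∂_1 are all 1, so H_0 = Z.
  H_1: rank ker ∂_1 − rank ∂_2 = (12 − 5) − 7 = 0, and the invariant factors of ∂_2 are all 1, so H_1 = 0.
  H_2: rank ker ∂_2 − rank ∂_3 = (8 − 7) − 0 = 1, and there is no ∂_3, so H_2 = Z.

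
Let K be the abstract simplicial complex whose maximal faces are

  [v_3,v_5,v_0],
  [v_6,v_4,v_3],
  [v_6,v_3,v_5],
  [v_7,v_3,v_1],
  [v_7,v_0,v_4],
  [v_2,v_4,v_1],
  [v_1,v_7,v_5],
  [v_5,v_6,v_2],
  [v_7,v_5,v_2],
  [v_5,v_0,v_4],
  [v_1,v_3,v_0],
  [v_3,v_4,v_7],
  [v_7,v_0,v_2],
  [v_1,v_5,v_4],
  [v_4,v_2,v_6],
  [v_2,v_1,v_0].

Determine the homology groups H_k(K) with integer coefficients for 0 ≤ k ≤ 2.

We work with the vertex ordering v_0 < v_1 < v_2 < v_3 < v_4 < v_5 < v_6 < v_7. The simplices of K, each written with vertices in increasing order, are:

  0-simplices (8): [v_0], [v_1], [v_2], [v_3], [v_4], [v_5], [v_6], [v_7]
  1-simplices (24): (24 of them)
  2-simplices (16): (16 of them)

so the chain groups are C_0 ≅ Z^8, C_1 ≅ Z^24, C_2 ≅ Z^16.

The boundary map ∂_1: C_1 → C_0 sends each edge [p,q] (with p < q) to q − p. For instance
  ∂[v_5,v_6] = [v_6] − [v_5].
This gives a 8×24 integer matrix of rank 7; reducing to Smith normal form yields diagonal entries (1,1,1,1,1,1,1).

∂_2: C_2 → C_1 maps a triangle to the signed sum of its edges. For instance
  ∂[v_0,v_1,v_2] = [v_1,v_2] − [v_0,v_2] + [v_0,v_1],
  ∂[v_1,v_2,v_4] = [v_2,v_4] − [v_1,v_4] + [v_1,v_2].
This gives a 24×16 integer matrix of rank 15; reducing to Smith normal form yields diagonal entries (1,1,1,1,1,1,1,1,1,1,1,1,1,1,1).

Reading off H_k = ker ∂_k / im ∂_{k+1}:

  H_0: rank C_0 − rank ∂_1 = 8 − 7 = 1, and the invariant factors of ∂_1 are all 1, so H_0 = Z.
  H_1: rank ker ∂_1 − rank ∂_2 = (24 − 7) − 15 = 2, and the invariant factors of ∂_2 are all 1, so H_1 = Z^2.
  H_2: rank ker ∂_2 − rank ∂_3 = (16 − 15) − 0 = 1, and there is no ∂_3, so H_2 = Z.

(K is a triangulation of the torus T^2.)

H_0 = Z,  H_1 = Z^2,  H_2 = Z.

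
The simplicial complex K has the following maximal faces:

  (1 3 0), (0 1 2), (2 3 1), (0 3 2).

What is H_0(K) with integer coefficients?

H_0 ≅ Z.

We work with the vertex ordering 0 < 1 < 2 < 3. The simplices of K, each written with vertices in increasing order, are:

  0-simplices (4): [0], [1], [2], [3]
  1-simplices (6): [0,1], [0,2], [0,3], [1,2], [1,3], [2,3]
  2-simplices (4): [0,1,2], [0,1,3], [0,2,3], [1,2,3]

Hence C_0 ≅ Z^4, C_1 ≅ Z^6, C_2 ≅ Z^4.

Boundary ∂_1: C_1 → C_0 sends each edge [p,q] (with p < q) to q − p. For instance
  ∂[0,2] = [2] − [0].
As a 4×6 matrix over Z this has rank 3, with invariant factors (1,1,1).

Boundary ∂_2: C_2 → C_1 maps a triangle to the signed sum of its edges. For instance
  ∂[0,1,3] = [1,3] − [0,3] + [0,1],
  ∂[0,1,2] = [1,2] − [0,2] + [0,1].
As a 6×4 matrix over Z this has rank 3, with invariant factors (1,1,1).

Now H_k = ker ∂_k / im ∂_{k+1}, so:

  H_0: rank C_0 − rank ∂_1 = 4 − 3 = 1, and the invariant factors of ∂_1 are all 1, so H_0 = Z.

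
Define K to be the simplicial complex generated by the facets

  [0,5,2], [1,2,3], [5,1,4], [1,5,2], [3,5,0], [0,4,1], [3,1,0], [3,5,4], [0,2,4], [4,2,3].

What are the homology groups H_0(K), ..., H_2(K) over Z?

Order the vertices as 0 < 1 < 2 < 3 < 4 < 5. Listing each simplex with vertices in this order, K has dimension 2 with simplices:

  0-simplices (6): [0], [1], [2], [3], [4], [5]
  1-simplices (15): [0,1], [0,2], [0,3], [0,4], [0,5], [1,2], [1,3], [1,4], [1,5], [2,3], [2,4], [2,5], [3,4], [3,5], [4,5]
  2-simplices (10): [0,1,3], [0,1,4], [0,2,4], [0,2,5], [0,3,5], [1,2,3], [1,2,5], [1,4,5], [2,3,4], [3,4,5]

giving chain groups C_0 ≅ Z^6, C_1 ≅ Z^15, C_2 ≅ Z^10.

Boundary ∂_1: C_1 → C_0 is given by ∂[p,q] = [q] − [p]. For instance
  ∂[0,2] = [2] − [0].
As a 6×15 matrix over Z this has rank 5, with invariant factors (1,1,1,1,1).

The boundary map ∂_2: C_2 → C_1 acts by ∂[p,q,r] = [q,r] − [p,r] + [p,q]. For instance
  ∂[1,2,3] = [2,3] − [1,3] + [1,2],
  ∂[1,2,5] = [2,5] − [1,5] + [1,2].
The 15×10 boundary matrix has rank 10 and Smith normal form diag(1,1,1,1,1,1,1,1,1,2).

Now H_k = ker ∂_k / im ∂_{k+1}, so:

  H_0: rank C_0 − rank ∂_1 = 6 − 5 = 1, and the invariant factors of ∂_1 are all 1, so H_0 = Z.
  H_1: rank ker ∂_1 − rank ∂_2 = (15 − 5) − 10 = 0, and ∂_2 has invariant factor 2 > 1, so H_1 = Z/2.
  H_2: rank ker ∂_2 − rank ∂_3 = (10 − 10) − 0 = 0, and there is no ∂_3, so H_2 = 0.

(K is a triangulation of the real projective plane RP^2.)

H_0 ≅ Z,  H_1 ≅ Z/2,  H_2 = 0.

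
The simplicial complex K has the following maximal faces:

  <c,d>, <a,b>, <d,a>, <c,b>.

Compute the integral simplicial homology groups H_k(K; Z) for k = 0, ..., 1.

H_0 ≅ Z,  H_1 ≅ Z.

Order the vertices as a < b < c < d. Listing each simplex with vertices in this order, K has dimension 1 with simplices:

  0-simplices (4): a, b, c, d
  1-simplices (4): ab, ad, bc, cd

Hence C_0 ≅ Z^4, C_1 ≅ Z^4.

∂_1: C_1 → C_0 sends each edge [p,q] (with p < q) to q − p.
This gives a 4×4 integer matrix of rank 3; reducing to Smith normal form yields diagonal entries (1,1,1).

Now H_k = ker ∂_k / im ∂_{k+1}, so:

  H_0: rank C_0 − rank ∂_1 = 4 − 3 = 1, and the invariant factors of ∂_1 are all 1, so H_0 ≅ Z.
  H_1: rank ker ∂_1 − rank ∂_2 = (4 − 3) − 0 = 1, and there is no ∂_2, so H_1 ≅ Z.

As a check, the Euler characteristic is 4 − 4 = 0, which agrees with 1 − 1 = 0.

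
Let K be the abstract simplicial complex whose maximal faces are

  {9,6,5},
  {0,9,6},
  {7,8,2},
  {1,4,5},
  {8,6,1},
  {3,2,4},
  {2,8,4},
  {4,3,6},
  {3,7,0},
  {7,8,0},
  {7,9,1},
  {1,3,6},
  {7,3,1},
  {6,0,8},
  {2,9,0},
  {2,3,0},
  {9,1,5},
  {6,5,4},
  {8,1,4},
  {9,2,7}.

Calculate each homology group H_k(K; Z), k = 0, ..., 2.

H_0 = Z,  H_1 = Z × Z/2,  H_2 = 0.

Fix the vertex order 0 < 1 < 2 < 3 < 4 < 5 < 6 < 7 < 8 < 9 and write every simplex with vertices in increasing order. Then dim K = 2 and the simplices of K are:

  0-simplices (10): [0], [1], [2], [3], [4], [5], [6], [7], [8], [9]
  1-simplices (30): (30 of them)
  2-simplices (20): (20 of them)

giving chain groups C_0 ≅ Z^10, C_1 ≅ Z^30, C_2 ≅ Z^20.

The boundary map ∂_1: C_1 → C_0 is given by ∂[p,q] = [q] − [p].
The resulting 10×30 matrix has rank 9, and its Smith normal form has invariant factors (1,1,1,1,1,1,1,1,1).

∂_2: C_2 → C_1 acts by ∂[p,q,r] = [q,r] − [p,r] + [p,q]. For instance
  ∂[0,2,9] = [2,9] − [0,9] + [0,2],
  ∂[0,6,9] = [6,9] − [0,9] + [0,6].
The resulting 30×20 matrix has rank 20, and its Smith normal form has invariant factors (1,1,1,1,1,1,1,1,1,1,1,1,1,1,1,1,1,1,1,2).

Computing H_k = (kernel of ∂_k) / (image of ∂_{k+1}):

  H_0: rank C_0 − rank ∂_1 = 10 − 9 = 1, and the invariant factors of ∂_1 are all 1, so H_0 ≅ Z.
  H_1: rank ker ∂_1 − rank ∂_2 = (30 − 9) − 20 = 1, and ∂_2 has invariant factor 2 > 1, so H_1 ≅ Z × Z/2.
  H_2: rank ker ∂_2 − rank ∂_3 = (20 − 20) − 0 = 0, and there is no ∂_3, so H_2 ≅ 0.

(K is a triangulation of the Klein bottle.)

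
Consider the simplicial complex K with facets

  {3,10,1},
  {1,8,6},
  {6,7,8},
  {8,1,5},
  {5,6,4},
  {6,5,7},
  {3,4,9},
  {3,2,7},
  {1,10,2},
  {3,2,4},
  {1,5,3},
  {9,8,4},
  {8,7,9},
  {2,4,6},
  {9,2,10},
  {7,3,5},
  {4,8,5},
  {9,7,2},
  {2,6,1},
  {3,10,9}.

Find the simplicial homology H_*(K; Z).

H_0 ≅ Z,  H_1 ≅ Z ⊕ Z_2,  H_2 = 0.

Order the vertices as 1 < 2 < 3 < 4 < 5 < 6 < 7 < 8 < 9 < 10. Listing each simplex with vertices in this order, K has dimension 2 with simplices:

  0-simplices (10): [1], [2], [3], [4], [5], [6], [7], [8], [9], [10]
  1-simplices (30): (30 of them)
  2-simplices (20): (20 of them)

Hence C_0 ≅ Z^10, C_1 ≅ Z^30, C_2 ≅ Z^20.

∂_1: C_1 → C_0 maps an edge to its endpoints' difference, ∂[p,q] = q − p.
This gives a 10×30 integer matrix of rank 9; reducing to Smith normal form yields diagonal entries (1,1,1,1,1,1,1,1,1).

The boundary map ∂_2: C_2 → C_1 acts by ∂[p,q,r] = [q,r] − [p,r] + [p,q]. For instance
  ∂[1,5,8] = [5,8] − [1,8] + [1,5],
  ∂[3,4,9] = [4,9] − [3,9] + [3,4].
This gives a 30×20 integer matrix of rank 20; reducing to Smith normal form yields diagonal entries (1,1,1,1,1,1,1,1,1,1,1,1,1,1,1,1,1,1,1,2).

Computing H_k = (kernel of ∂_k) / (image of ∂_{k+1}):

  H_0: rank C_0 − rank ∂_1 = 10 − 9 = 1, and the invariant factors of ∂_1 are all 1, so H_0 = Z.
  H_1: rank ker ∂_1 − rank ∂_2 = (30 − 9) − 20 = 1, and ∂_2 has invariant factor 2 > 1, so H_1 = Z ⊕ Z_2.
  H_2: rank ker ∂_2 − rank ∂_3 = (20 − 20) − 0 = 0, and there is no ∂_3, so H_2 = 0.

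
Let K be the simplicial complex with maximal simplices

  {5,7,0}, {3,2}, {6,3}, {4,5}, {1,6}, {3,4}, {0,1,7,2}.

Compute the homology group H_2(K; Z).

Order the vertices as 0 < 1 < 2 < 3 < 4 < 5 < 6 < 7. Listing each simplex with vertices in this order, K has dimension 3 with simplices:

  0-simplices (8): [0], [1], [2], [3], [4], [5], [6], [7]
  1-simplices (13): [0,1], [0,2], [0,5], [0,7], [1,2], [1,6], [1,7], [2,3], [2,7], [3,4], [3,6], [4,5], [5,7]
  2-simplices (5): [0,1,2], [0,1,7], [0,2,7], [0,5,7], [1,2,7]
  3-simplices (1): [0,1,2,7]

so the chain groups are C_0 ≅ Z^8, C_1 ≅ Z^13, C_2 ≅ Z^5, C_3 ≅ Z^1.

Boundary ∂_1: C_1 → C_0 sends each edge [p,q] (with p < q) to q − p. For instance
  ∂[0,5] = [5] − [0].
The resulting 8×13 matrix has rank 7, and its Smith normal form has invariant factors (1,1,1,1,1,1,1).

The boundary map ∂_2: C_2 → C_1 acts by ∂[p,q,r] = [q,r] − [p,r] + [p,q]. For instance
  ∂[0,2,7] = [2,7] − [0,7] + [0,2],
  ∂[1,2,7] = [2,7] − [1,7] + [1,2].
As a 13×5 matrix over Z this has rank 4, with invariant factors (1,1,1,1).

∂_3: C_3 → C_2 sends each 3-simplex σ to the alternating sum Σ_i (−1)^i (σ with its i-th vertex removed). For instance
  ∂[0,1,2,7] = [1,2,7] − [0,2,7] + [0,1,7] − [0,1,2].
As a 5×1 matrix over Z this has rank 1, with invariant factors (1).

From H_k ≅ ker(∂_k) / im(∂_{k+1}) we obtain:

  H_2: rank ker ∂_2 − rank ∂_3 = (5 − 4) − 1 = 0, and the invariant factors of ∂_3 are all 1, so H_2 ≅ 0.

H_2 ≅ 0.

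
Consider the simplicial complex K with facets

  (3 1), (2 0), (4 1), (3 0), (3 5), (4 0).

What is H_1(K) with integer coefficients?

K has 6 vertices, 6 edges.
rank ∂_1 = 5, rank ∂_2 = 0 ⇒ b_1 = 6 − 5 − 0 = 1. So H_1 ≅ Z.

H_1 = Z.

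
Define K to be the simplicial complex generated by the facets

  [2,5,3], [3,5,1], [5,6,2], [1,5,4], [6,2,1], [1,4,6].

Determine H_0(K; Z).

H_0 = Z.

We work with the vertex ordering 1 < 2 < 3 < 4 < 5 < 6. The simplices of K, each written with vertices in increasing order, are:

  0-simplices (6): [1], [2], [3], [4], [5], [6]
  1-simplices (12): [1,2], [1,3], [1,4], [1,5], [1,6], [2,3], [2,5], [2,6], [3,5], [4,5], [4,6], [5,6]
  2-simplices (6): [1,2,6], [1,3,5], [1,4,5], [1,4,6], [2,3,5], [2,5,6]

giving chain groups C_0 ≅ Z^6, C_1 ≅ Z^12, C_2 ≅ Z^6.

Boundary ∂_1: C_1 → C_0 is given by ∂[p,q] = [q] − [p]. For instance
  ∂[2,3] = [3] − [2].
This gives a 6×12 integer matrix of rank 5; reducing to Smith normal form yields diagonal entries (1,1,1,1,1).

∂_2: C_2 → C_1 maps a triangle to the signed sum of its edges. For instance
  ∂[1,4,5] = [4,5] − [1,5] + [1,4],
  ∂[1,2,6] = [2,6] − [1,6] + [1,2].
The resulting 12×6 matrix has rank 6, and its Smith normal form has invariant factors (1,1,1,1,1,1).

Now H_k = ker ∂_k / im ∂_{k+1}, so:

  H_0: rank C_0 − rank ∂_1 = 6 − 5 = 1, and the invariant factors of ∂_1 are all 1, so H_0 = Z.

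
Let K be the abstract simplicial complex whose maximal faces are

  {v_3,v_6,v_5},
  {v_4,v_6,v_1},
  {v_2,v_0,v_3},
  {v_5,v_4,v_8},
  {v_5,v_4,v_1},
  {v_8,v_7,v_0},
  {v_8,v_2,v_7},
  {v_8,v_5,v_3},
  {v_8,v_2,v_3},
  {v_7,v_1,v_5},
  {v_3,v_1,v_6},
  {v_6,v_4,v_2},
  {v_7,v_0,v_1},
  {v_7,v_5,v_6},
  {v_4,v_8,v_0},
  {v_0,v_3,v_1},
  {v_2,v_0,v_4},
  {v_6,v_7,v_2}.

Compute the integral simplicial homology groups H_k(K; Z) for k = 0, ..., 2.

H_0 = Z,  H_1 = Z × Z/2,  H_2 = 0.

Take the total order v_0 < v_1 < v_2 < v_3 < v_4 < v_5 < v_6 < v_7 < v_8 on the vertex set. Then K (dimension 2) consists of the simplices:

  0-simplices (9): [v_0], [v_1], [v_2], [v_3], [v_4], [v_5], [v_6], [v_7], [v_8]
  1-simplices (27): (27 of them)
  2-simplices (18): (18 of them)

so the chain groups are C_0 ≅ Z^9, C_1 ≅ Z^27, C_2 ≅ Z^18.

The boundary map ∂_1: C_1 → C_0 sends each edge [p,q] (with p < q) to q − p. For instance
  ∂[v_2,v_3] = [v_3] − [v_2].
As a 9×27 matrix over Z this has rank 8, with invariant factors (1,1,1,1,1,1,1,1).

Boundary ∂_2: C_2 → C_1 maps a triangle to the signed sum of its edges. For instance
  ∂[v_0,v_1,v_3] = [v_1,v_3] − [v_0,v_3] + [v_0,v_1],
  ∂[v_1,v_3,v_6] = [v_3,v_6] − [v_1,v_6] + [v_1,v_3].
This gives a 27×18 integer matrix of rank 18; reducing to Smith normal form yields diagonal entries (1,1,1,1,1,1,1,1,1,1,1,1,1,1,1,1,1,2).

From H_k ≅ ker(∂_k) / im(∂_{k+1}) we obtain:

  H_0: rank C_0 − rank ∂_1 = 9 − 8 = 1, and the invariant factors of ∂_1 are all 1, so H_0 ≅ Z.
  H_1: rank ker ∂_1 − rank ∂_2 = (27 − 8) − 18 = 1, and ∂_2 has invariant factor 2 > 1, so H_1 ≅ Z × Z/2.
  H_2: rank ker ∂_2 − rank ∂_3 = (18 − 18) − 0 = 0, and there is no ∂_3, so H_2 ≅ 0.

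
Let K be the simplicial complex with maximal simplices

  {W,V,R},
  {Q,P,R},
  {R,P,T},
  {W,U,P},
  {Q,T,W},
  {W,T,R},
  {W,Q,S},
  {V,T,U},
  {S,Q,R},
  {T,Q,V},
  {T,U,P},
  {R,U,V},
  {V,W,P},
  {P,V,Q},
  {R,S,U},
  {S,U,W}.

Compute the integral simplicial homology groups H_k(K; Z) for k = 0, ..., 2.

H_0 ≅ Z,  H_1 ≅ Z^2,  H_2 ≅ Z.

Take the total order P < Q < R < S < T < U < V < W on the vertex set. Then K (dimension 2) consists of the simplices:

  0-simplices (8): P, Q, R, S, T, U, V, W
  1-simplices (24): PQ, PR, PT, PU, PV, PW, QR, QS, QT, QV, QW, RS, RT, RU, RV, RW, SU, SW, TU, TV, TW, UV, UW, VW
  2-simplices (16): PQR, PQV, PRT, PTU, PUW, PVW, QRS, QSW, QTV, QTW, RSU, RTW, RUV, RVW, SUW, TUV

Hence C_0 ≅ Z^8, C_1 ≅ Z^24, C_2 ≅ Z^16.

Boundary ∂_1: C_1 → C_0 sends each edge [p,q] (with p < q) to q − p. For instance
  ∂PQ = Q − P.
The resulting 8×24 matrix has rank 7, and its Smith normal form has invariant factors (1,1,1,1,1,1,1).

The boundary map ∂_2: C_2 → C_1 sends each 2-simplex [p,q,r] to [q,r] − [p,r] + [p,q]. For instance
  ∂PTU = TU − PU + PT,
  ∂PQR = QR − PR + PQ.
The 24×16 boundary matrix has rank 15 and Smith normal form diag(1,1,1,1,1,1,1,1,1,1,1,1,1,1,1).

Now H_k = ker ∂_k / im ∂_{k+1}, so:

  H_0: rank C_0 − rank ∂_1 = 8 − 7 = 1, and the invariant factors of ∂_1 are all 1, so H_0 ≅ Z.
  H_1: rank ker ∂_1 − rank ∂_2 = (24 − 7) − 15 = 2, and the invariant factors of ∂_2 are all 1, so H_1 ≅ Z^2.
  H_2: rank ker ∂_2 − rank ∂_3 = (16 − 15) − 0 = 1, and there is no ∂_3, so H_2 ≅ Z.

(K is a triangulation of the torus T^2.)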